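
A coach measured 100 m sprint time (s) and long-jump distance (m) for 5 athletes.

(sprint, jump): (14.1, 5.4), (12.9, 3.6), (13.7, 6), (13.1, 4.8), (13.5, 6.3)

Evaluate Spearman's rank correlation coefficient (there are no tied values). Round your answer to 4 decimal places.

0.6000

Rank sprint: 5, 1, 4, 2, 3
Rank jump: 3, 1, 4, 2, 5
d = rank(sprint) − rank(jump): 2, 0, 0, 0, -2; Σd² = 8
ρ = 1 − 6Σd² / [n(n²−1)] = 1 − 6×8 / (5×24) = 1 − 48/120 ≈ 0.6000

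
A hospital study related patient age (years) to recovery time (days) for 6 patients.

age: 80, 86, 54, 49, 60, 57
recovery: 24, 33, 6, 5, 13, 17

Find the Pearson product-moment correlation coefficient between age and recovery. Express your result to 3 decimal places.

n = 6, Σx = 386, Σy = 98, Σx² = 25962, Σy² = 2184, Σxy = 7076
nΣxy − ΣxΣy = 42456 − 37828 = 4628
nΣx² − (Σx)² = 155772 − 148996 = 6776; nΣy² − (Σy)² = 13104 − 9604 = 3500
r = 4628 / √(6776 × 3500) = 4628 / 4869.9076 ≈ 0.950

0.950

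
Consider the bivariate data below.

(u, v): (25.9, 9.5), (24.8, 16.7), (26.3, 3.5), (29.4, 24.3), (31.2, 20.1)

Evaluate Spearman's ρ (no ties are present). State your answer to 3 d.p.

Rank u: 2, 1, 3, 4, 5
Rank v: 2, 3, 1, 5, 4
d = rank(u) − rank(v): 0, -2, 2, -1, 1; Σd² = 10
ρ = 1 − 6Σd² / [n(n²−1)] = 1 − 6×10 / (5×24) = 1 − 60/120 ≈ 0.500

0.500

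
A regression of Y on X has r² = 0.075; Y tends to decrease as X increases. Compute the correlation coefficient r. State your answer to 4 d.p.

-0.2739

|r| = √0.075 = 0.2739
The association is negative, so r = −0.2739.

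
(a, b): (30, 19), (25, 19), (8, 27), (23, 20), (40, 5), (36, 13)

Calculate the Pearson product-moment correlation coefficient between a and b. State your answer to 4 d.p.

-0.9313

n = 6, Σa = 162, Σb = 103, Σa² = 5014, Σb² = 2045, Σab = 2389
nΣab − ΣaΣb = 14334 − 16686 = -2352
nΣa² − (Σa)² = 30084 − 26244 = 3840; nΣb² − (Σb)² = 12270 − 10609 = 1661
r = -2352 / √(3840 × 1661) = -2352 / 2525.5178 ≈ -0.9313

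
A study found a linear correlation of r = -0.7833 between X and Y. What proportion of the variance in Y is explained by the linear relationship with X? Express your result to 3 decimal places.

r² = (-0.7833)² = 0.614

0.614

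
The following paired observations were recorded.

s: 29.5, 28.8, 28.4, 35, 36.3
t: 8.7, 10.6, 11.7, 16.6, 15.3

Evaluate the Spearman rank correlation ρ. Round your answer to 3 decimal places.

Rank s: 3, 2, 1, 4, 5
Rank t: 1, 2, 3, 5, 4
d = rank(s) − rank(t): 2, 0, -2, -1, 1; Σd² = 10
ρ = 1 − 6Σd² / [n(n²−1)] = 1 − 6×10 / (5×24) = 1 − 60/120 ≈ 0.500

0.500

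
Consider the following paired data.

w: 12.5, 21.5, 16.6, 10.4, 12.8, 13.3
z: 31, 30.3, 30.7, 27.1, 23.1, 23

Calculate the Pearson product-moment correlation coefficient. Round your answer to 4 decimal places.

n = 6, Σw = 87.1, Σz = 165.2, Σw² = 1342.95, Σz² = 4618.6, Σwz = 2431.99
nΣwz − ΣwΣz = 14591.94 − 14388.92 = 203.02
nΣw² − (Σw)² = 8057.7 − 7586.41 = 471.29; nΣz² − (Σz)² = 27711.6 − 27291.04 = 420.56
r = 203.02 / √(471.29 × 420.56) = 203.02 / 445.2030 ≈ 0.4560

0.4560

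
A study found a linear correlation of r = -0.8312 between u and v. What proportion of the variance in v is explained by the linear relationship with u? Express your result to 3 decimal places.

0.691

r² = (-0.8312)² = 0.691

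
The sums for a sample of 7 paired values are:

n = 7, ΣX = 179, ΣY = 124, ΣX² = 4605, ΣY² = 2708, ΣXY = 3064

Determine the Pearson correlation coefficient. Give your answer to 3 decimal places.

-0.898

r = (nΣXY − ΣXΣY) / √[(nΣX² − (ΣX)²)(nΣY² − (ΣY)²)]
Numerator: 7×3064 − 179×124 = -748
Denominator: √[(32235 − 32041)(18956 − 15376)] = √[194 × 3580] = 833.3787
r = -748 / 833.3787 ≈ -0.898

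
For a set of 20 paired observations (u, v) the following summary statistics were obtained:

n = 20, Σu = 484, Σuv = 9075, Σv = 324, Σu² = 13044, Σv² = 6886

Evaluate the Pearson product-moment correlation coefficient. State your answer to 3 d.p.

r = (nΣuv − ΣuΣv) / √[(nΣu² − (Σu)²)(nΣv² − (Σv)²)]
Numerator: 20×9075 − 484×324 = 24684
Denominator: √[(260880 − 234256)(137720 − 104976)] = √[26624 × 32744] = 29525.8574
r = 24684 / 29525.8574 ≈ 0.836

0.836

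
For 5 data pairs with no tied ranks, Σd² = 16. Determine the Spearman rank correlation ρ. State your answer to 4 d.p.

0.2000

ρ = 1 − 6Σd² / [n(n²−1)] = 1 − 6×16 / (5×24)
  = 1 − 96/120 = 1 − 0.80000 ≈ 0.2000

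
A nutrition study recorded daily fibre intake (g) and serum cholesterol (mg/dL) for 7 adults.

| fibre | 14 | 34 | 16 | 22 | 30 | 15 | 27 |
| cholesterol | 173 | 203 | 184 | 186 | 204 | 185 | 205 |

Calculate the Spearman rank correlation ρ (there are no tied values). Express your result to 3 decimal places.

Rank fibre: 1, 7, 3, 4, 6, 2, 5
Rank cholesterol: 1, 5, 2, 4, 6, 3, 7
d = rank(fibre) − rank(cholesterol): 0, 2, 1, 0, 0, -1, -2; Σd² = 10
ρ = 1 − 6Σd² / [n(n²−1)] = 1 − 6×10 / (7×48) = 1 − 60/336 ≈ 0.821

0.821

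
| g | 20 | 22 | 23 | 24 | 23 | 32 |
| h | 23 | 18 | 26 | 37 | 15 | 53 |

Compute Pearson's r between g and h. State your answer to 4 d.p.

0.8690

n = 6, Σg = 144, Σh = 172, Σg² = 3542, Σh² = 5932, Σgh = 4383
nΣgh − ΣgΣh = 26298 − 24768 = 1530
nΣg² − (Σg)² = 21252 − 20736 = 516; nΣh² − (Σh)² = 35592 − 29584 = 6008
r = 1530 / √(516 × 6008) = 1530 / 1760.7180 ≈ 0.8690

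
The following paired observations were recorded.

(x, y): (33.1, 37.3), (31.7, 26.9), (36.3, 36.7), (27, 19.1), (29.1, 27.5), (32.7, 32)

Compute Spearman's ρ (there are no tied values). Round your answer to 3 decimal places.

Rank x: 5, 3, 6, 1, 2, 4
Rank y: 6, 2, 5, 1, 3, 4
d = rank(x) − rank(y): -1, 1, 1, 0, -1, 0; Σd² = 4
ρ = 1 − 6Σd² / [n(n²−1)] = 1 − 6×4 / (6×35) = 1 − 24/210 ≈ 0.886

0.886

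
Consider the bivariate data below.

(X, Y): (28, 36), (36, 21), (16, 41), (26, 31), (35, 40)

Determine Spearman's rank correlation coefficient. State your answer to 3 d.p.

Rank X: 3, 5, 1, 2, 4
Rank Y: 3, 1, 5, 2, 4
d = rank(X) − rank(Y): 0, 4, -4, 0, 0; Σd² = 32
ρ = 1 − 6Σd² / [n(n²−1)] = 1 − 6×32 / (5×24) = 1 − 192/120 ≈ -0.600

-0.600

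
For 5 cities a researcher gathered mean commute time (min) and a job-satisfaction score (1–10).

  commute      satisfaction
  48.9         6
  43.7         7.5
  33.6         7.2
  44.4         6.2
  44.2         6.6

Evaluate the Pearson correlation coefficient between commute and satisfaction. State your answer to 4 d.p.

n = 5, Σx = 214.8, Σy = 33.5, Σx² = 9354.86, Σy² = 226.09, Σxy = 1430.07
nΣxy − ΣxΣy = 7150.35 − 7195.8 = -45.45
nΣx² − (Σx)² = 46774.3 − 46139.04 = 635.26; nΣy² − (Σy)² = 1130.45 − 1122.25 = 8.2
r = -45.45 / √(635.26 × 8.2) = -45.45 / 72.1743 ≈ -0.6297

-0.6297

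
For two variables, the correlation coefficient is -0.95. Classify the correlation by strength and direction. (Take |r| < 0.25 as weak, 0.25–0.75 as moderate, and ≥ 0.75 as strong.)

strong negative

r = -0.95 < 0 so the relationship is negative.
|r| = 0.95, which falls in the strong range.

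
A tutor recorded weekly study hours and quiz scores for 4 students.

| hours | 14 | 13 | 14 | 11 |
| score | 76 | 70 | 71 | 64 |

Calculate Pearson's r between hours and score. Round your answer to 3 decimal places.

0.909

n = 4, Σx = 52, Σy = 281, Σx² = 682, Σy² = 19813, Σxy = 3672
nΣxy − ΣxΣy = 14688 − 14612 = 76
nΣx² − (Σx)² = 2728 − 2704 = 24; nΣy² − (Σy)² = 79252 − 78961 = 291
r = 76 / √(24 × 291) = 76 / 83.5703 ≈ 0.909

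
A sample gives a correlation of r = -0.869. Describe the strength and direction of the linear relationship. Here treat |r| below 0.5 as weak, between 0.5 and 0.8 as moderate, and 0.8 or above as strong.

r = -0.869 < 0 so the relationship is negative.
|r| = 0.869, which falls in the strong range.

strong negative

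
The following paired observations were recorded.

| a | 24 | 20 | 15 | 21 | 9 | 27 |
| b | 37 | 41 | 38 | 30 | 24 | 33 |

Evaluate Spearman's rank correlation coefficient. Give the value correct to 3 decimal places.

Rank a: 5, 3, 2, 4, 1, 6
Rank b: 4, 6, 5, 2, 1, 3
d = rank(a) − rank(b): 1, -3, -3, 2, 0, 3; Σd² = 32
ρ = 1 − 6Σd² / [n(n²−1)] = 1 − 6×32 / (6×35) = 1 − 192/210 ≈ 0.086

0.086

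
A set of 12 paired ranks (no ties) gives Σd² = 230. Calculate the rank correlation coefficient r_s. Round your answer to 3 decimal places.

0.196

ρ = 1 − 6Σd² / [n(n²−1)] = 1 − 6×230 / (12×143)
  = 1 − 1380/1716 = 1 − 0.8042 ≈ 0.196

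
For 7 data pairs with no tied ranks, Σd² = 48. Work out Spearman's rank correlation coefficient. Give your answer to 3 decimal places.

0.143

ρ = 1 − 6Σd² / [n(n²−1)] = 1 − 6×48 / (7×48)
  = 1 − 288/336 = 1 − 0.8571 ≈ 0.143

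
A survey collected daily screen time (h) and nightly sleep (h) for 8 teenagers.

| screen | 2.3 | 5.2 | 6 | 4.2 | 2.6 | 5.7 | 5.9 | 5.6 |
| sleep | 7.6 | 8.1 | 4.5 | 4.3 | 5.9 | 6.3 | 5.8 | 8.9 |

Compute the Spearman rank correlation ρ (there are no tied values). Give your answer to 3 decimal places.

-0.238

Rank screen: 1, 4, 8, 3, 2, 6, 7, 5
Rank sleep: 6, 7, 2, 1, 4, 5, 3, 8
d = rank(screen) − rank(sleep): -5, -3, 6, 2, -2, 1, 4, -3; Σd² = 104
ρ = 1 − 6Σd² / [n(n²−1)] = 1 − 6×104 / (8×63) = 1 − 624/504 ≈ -0.238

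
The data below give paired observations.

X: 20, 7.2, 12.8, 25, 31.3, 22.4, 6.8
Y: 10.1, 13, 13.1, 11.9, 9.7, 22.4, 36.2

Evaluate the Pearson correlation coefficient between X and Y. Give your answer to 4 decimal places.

n = 7, ΣX = 125.5, ΣY = 116.4, ΣX² = 2768.37, ΣY² = 2490.52, ΣXY = 1812.31
nΣXY − ΣXΣY = 12686.17 − 14608.2 = -1922.03
nΣX² − (ΣX)² = 19378.59 − 15750.25 = 3628.34; nΣY² − (ΣY)² = 17433.64 − 13548.96 = 3884.68
r = -1922.03 / √(3628.34 × 3884.68) = -1922.03 / 3754.3228 ≈ -0.5120

-0.5120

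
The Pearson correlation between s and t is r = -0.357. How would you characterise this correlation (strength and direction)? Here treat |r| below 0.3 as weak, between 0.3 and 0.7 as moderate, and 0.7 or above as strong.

r = -0.357 < 0 so the relationship is negative.
|r| = 0.357, which falls in the moderate range.

moderate negative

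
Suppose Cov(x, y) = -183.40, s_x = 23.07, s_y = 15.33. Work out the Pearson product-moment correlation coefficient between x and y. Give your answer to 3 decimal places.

r = Cov(x,y) / (s_x · s_y) = -183.40 / (23.07 × 15.33)
  = -183.40 / 353.6631 ≈ -0.519

-0.519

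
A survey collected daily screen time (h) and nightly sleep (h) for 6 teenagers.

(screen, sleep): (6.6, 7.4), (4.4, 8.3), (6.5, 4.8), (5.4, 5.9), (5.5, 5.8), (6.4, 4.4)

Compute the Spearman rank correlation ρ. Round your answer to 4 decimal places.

Rank screen: 6, 1, 5, 2, 3, 4
Rank sleep: 5, 6, 2, 4, 3, 1
d = rank(screen) − rank(sleep): 1, -5, 3, -2, 0, 3; Σd² = 48
ρ = 1 − 6Σd² / [n(n²−1)] = 1 − 6×48 / (6×35) = 1 − 288/210 ≈ -0.3714

-0.3714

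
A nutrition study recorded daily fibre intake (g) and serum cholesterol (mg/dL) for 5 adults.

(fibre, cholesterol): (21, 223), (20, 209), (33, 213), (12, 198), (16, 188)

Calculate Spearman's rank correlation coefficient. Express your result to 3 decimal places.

Rank fibre: 4, 3, 5, 1, 2
Rank cholesterol: 5, 3, 4, 2, 1
d = rank(fibre) − rank(cholesterol): -1, 0, 1, -1, 1; Σd² = 4
ρ = 1 − 6Σd² / [n(n²−1)] = 1 − 6×4 / (5×24) = 1 − 24/120 ≈ 0.800

0.800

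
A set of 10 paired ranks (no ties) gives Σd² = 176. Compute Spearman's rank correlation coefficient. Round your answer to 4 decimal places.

ρ = 1 − 6Σd² / [n(n²−1)] = 1 − 6×176 / (10×99)
  = 1 − 1056/990 = 1 − 1.06667 ≈ -0.0667

-0.0667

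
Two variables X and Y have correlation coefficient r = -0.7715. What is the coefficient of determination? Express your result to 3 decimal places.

r² = (-0.7715)² = 0.595

0.595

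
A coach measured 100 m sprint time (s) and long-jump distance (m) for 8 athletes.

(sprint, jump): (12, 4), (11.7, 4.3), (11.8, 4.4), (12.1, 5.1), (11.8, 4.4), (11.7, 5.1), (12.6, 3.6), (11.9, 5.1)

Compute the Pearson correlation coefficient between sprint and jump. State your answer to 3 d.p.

-0.531

n = 8, Σx = 95.6, Σy = 36, Σx² = 1143.04, Σy² = 164.2, Σxy = 429.58
nΣxy − ΣxΣy = 3436.64 − 3441.6 = -4.96
nΣx² − (Σx)² = 9144.32 − 9139.36 = 4.96; nΣy² − (Σy)² = 1313.6 − 1296 = 17.6
r = -4.96 / √(4.96 × 17.6) = -4.96 / 9.3432 ≈ -0.531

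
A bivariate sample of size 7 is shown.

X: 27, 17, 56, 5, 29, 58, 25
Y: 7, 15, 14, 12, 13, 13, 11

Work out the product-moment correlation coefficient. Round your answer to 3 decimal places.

0.193

n = 7, ΣX = 217, ΣY = 85, ΣX² = 9009, ΣY² = 1073, ΣXY = 2694
nΣXY − ΣXΣY = 18858 − 18445 = 413
nΣX² − (ΣX)² = 63063 − 47089 = 15974; nΣY² − (ΣY)² = 7511 − 7225 = 286
r = 413 / √(15974 × 286) = 413 / 2137.4199 ≈ 0.193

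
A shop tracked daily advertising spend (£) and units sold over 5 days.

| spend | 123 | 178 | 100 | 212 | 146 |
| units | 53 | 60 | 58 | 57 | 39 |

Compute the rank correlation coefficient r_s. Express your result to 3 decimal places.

Rank spend: 2, 4, 1, 5, 3
Rank units: 2, 5, 4, 3, 1
d = rank(spend) − rank(units): 0, -1, -3, 2, 2; Σd² = 18
ρ = 1 − 6Σd² / [n(n²−1)] = 1 − 6×18 / (5×24) = 1 − 108/120 ≈ 0.100

0.100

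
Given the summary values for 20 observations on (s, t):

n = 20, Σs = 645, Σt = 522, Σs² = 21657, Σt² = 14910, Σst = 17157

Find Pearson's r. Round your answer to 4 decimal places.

0.3074

r = (nΣst − ΣsΣt) / √[(nΣs² − (Σs)²)(nΣt² − (Σt)²)]
Numerator: 20×17157 − 645×522 = 6450
Denominator: √[(433140 − 416025)(298200 − 272484)] = √[17115 × 25716] = 20979.2598
r = 6450 / 20979.2598 ≈ 0.3074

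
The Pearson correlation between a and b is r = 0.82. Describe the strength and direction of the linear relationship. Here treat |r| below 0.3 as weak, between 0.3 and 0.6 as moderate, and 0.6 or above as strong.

r = 0.82 > 0 so the relationship is positive.
|r| = 0.82, which falls in the strong range.

strong positive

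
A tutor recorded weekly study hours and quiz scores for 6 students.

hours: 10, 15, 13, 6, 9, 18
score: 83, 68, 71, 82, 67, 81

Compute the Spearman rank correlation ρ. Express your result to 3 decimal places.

-0.143

Rank hours: 3, 5, 4, 1, 2, 6
Rank score: 6, 2, 3, 5, 1, 4
d = rank(hours) − rank(score): -3, 3, 1, -4, 1, 2; Σd² = 40
ρ = 1 − 6Σd² / [n(n²−1)] = 1 − 6×40 / (6×35) = 1 − 240/210 ≈ -0.143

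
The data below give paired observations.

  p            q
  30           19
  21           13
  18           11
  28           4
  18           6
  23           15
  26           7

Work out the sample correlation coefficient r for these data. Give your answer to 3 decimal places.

n = 7, Σp = 164, Σq = 75, Σp² = 3978, Σq² = 977, Σpq = 1788
nΣpq − ΣpΣq = 12516 − 12300 = 216
nΣp² − (Σp)² = 27846 − 26896 = 950; nΣq² − (Σq)² = 6839 − 5625 = 1214
r = 216 / √(950 × 1214) = 216 / 1073.9181 ≈ 0.201

0.201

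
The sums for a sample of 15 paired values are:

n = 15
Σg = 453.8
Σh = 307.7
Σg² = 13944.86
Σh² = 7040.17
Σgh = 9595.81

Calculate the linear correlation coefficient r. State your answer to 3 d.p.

0.723

r = (nΣgh − ΣgΣh) / √[(nΣg² − (Σg)²)(nΣh² − (Σh)²)]
Numerator: 15×9595.81 − 453.8×307.7 = 4302.89
Denominator: √[(209172.9 − 205934.44)(105602.55 − 94679.29)] = √[3238.46 × 10923.26] = 5947.6500
r = 4302.89 / 5947.6500 ≈ 0.723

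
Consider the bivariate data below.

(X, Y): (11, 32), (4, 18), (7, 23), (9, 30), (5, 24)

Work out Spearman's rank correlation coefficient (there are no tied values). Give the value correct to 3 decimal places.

0.900

Rank X: 5, 1, 3, 4, 2
Rank Y: 5, 1, 2, 4, 3
d = rank(X) − rank(Y): 0, 0, 1, 0, -1; Σd² = 2
ρ = 1 − 6Σd² / [n(n²−1)] = 1 − 6×2 / (5×24) = 1 − 12/120 ≈ 0.900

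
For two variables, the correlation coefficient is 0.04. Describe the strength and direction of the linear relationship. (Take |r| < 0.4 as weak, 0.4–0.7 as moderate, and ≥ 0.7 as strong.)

weak positive

r = 0.04 > 0 so the relationship is positive.
|r| = 0.04, which falls in the weak range.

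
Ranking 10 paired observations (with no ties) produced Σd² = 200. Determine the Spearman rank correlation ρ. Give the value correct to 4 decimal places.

-0.2121

ρ = 1 − 6Σd² / [n(n²−1)] = 1 − 6×200 / (10×99)
  = 1 − 1200/990 = 1 − 1.21212 ≈ -0.2121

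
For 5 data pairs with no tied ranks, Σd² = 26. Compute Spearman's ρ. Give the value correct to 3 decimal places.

ρ = 1 − 6Σd² / [n(n²−1)] = 1 − 6×26 / (5×24)
  = 1 − 156/120 = 1 − 1.3000 ≈ -0.300

-0.300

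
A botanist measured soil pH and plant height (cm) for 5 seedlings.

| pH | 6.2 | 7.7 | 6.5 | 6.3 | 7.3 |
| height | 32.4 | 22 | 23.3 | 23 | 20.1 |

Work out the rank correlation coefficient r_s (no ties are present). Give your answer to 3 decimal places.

-0.800

Rank pH: 1, 5, 3, 2, 4
Rank height: 5, 2, 4, 3, 1
d = rank(pH) − rank(height): -4, 3, -1, -1, 3; Σd² = 36
ρ = 1 − 6Σd² / [n(n²−1)] = 1 − 6×36 / (5×24) = 1 − 216/120 ≈ -0.800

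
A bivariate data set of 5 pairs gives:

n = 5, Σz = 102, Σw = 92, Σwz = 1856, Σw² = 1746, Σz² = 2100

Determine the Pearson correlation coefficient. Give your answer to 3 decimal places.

r = (nΣwz − ΣwΣz) / √[(nΣw² − (Σw)²)(nΣz² − (Σz)²)]
Numerator: 5×1856 − 92×102 = -104
Denominator: √[(8730 − 8464)(10500 − 10404)] = √[266 × 96] = 159.7999
r = -104 / 159.7999 ≈ -0.651

-0.651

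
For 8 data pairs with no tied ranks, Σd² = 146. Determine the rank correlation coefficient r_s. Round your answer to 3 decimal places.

ρ = 1 − 6Σd² / [n(n²−1)] = 1 − 6×146 / (8×63)
  = 1 − 876/504 = 1 − 1.7381 ≈ -0.738

-0.738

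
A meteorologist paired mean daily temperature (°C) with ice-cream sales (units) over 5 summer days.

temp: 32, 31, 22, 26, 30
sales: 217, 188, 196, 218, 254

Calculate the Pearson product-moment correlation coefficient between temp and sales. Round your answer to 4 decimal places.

0.2669

n = 5, Σx = 141, Σy = 1073, Σx² = 4045, Σy² = 232889, Σxy = 30372
nΣxy − ΣxΣy = 151860 − 151293 = 567
nΣx² − (Σx)² = 20225 − 19881 = 344; nΣy² − (Σy)² = 1164445 − 1151329 = 13116
r = 567 / √(344 × 13116) = 567 / 2124.1243 ≈ 0.2669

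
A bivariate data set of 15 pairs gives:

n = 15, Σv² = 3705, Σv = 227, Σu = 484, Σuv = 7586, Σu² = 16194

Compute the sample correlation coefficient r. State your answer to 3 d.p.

0.663

r = (nΣuv − ΣuΣv) / √[(nΣu² − (Σu)²)(nΣv² − (Σv)²)]
Numerator: 15×7586 − 484×227 = 3922
Denominator: √[(242910 − 234256)(55575 − 51529)] = √[8654 × 4046] = 5917.2700
r = 3922 / 5917.2700 ≈ 0.663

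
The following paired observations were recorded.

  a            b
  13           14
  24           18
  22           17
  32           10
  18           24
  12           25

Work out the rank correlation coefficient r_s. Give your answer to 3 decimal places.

-0.600

Rank a: 2, 5, 4, 6, 3, 1
Rank b: 2, 4, 3, 1, 5, 6
d = rank(a) − rank(b): 0, 1, 1, 5, -2, -5; Σd² = 56
ρ = 1 − 6Σd² / [n(n²−1)] = 1 − 6×56 / (6×35) = 1 − 336/210 ≈ -0.600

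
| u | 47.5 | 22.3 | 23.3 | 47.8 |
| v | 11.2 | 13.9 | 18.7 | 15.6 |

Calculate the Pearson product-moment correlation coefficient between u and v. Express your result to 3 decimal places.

n = 4, Σu = 140.9, Σv = 59.4, Σu² = 5581.27, Σv² = 911.7, Σuv = 2023.36
nΣuv − ΣuΣv = 8093.44 − 8369.46 = -276.02
nΣu² − (Σu)² = 22325.08 − 19852.81 = 2472.27; nΣv² − (Σv)² = 3646.8 − 3528.36 = 118.44
r = -276.02 / √(2472.27 × 118.44) = -276.02 / 541.1244 ≈ -0.510

-0.510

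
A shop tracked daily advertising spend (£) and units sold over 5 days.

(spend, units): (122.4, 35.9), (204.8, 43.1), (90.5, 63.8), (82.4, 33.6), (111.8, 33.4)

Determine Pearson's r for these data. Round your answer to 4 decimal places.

-0.0710

n = 5, Σx = 611.9, Σy = 209.8, Σx² = 84404.05, Σy² = 9461.38, Σxy = 25497.7
nΣxy − ΣxΣy = 127488.5 − 128376.62 = -888.12
nΣx² − (Σx)² = 422020.25 − 374421.61 = 47598.64; nΣy² − (Σy)² = 47306.9 − 44016.04 = 3290.86
r = -888.12 / √(47598.64 × 3290.86) = -888.12 / 12515.6087 ≈ -0.0710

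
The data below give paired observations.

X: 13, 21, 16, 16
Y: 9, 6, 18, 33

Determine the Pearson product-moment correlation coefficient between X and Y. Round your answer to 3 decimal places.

-0.249

n = 4, ΣX = 66, ΣY = 66, ΣX² = 1122, ΣY² = 1530, ΣXY = 1059
nΣXY − ΣXΣY = 4236 − 4356 = -120
nΣX² − (ΣX)² = 4488 − 4356 = 132; nΣY² − (ΣY)² = 6120 − 4356 = 1764
r = -120 / √(132 × 1764) = -120 / 482.5433 ≈ -0.249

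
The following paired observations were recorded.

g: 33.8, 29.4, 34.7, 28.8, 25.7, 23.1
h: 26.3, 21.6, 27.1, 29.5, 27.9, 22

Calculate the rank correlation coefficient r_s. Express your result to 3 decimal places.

-0.029

Rank g: 5, 4, 6, 3, 2, 1
Rank h: 3, 1, 4, 6, 5, 2
d = rank(g) − rank(h): 2, 3, 2, -3, -3, -1; Σd² = 36
ρ = 1 − 6Σd² / [n(n²−1)] = 1 − 6×36 / (6×35) = 1 − 216/210 ≈ -0.029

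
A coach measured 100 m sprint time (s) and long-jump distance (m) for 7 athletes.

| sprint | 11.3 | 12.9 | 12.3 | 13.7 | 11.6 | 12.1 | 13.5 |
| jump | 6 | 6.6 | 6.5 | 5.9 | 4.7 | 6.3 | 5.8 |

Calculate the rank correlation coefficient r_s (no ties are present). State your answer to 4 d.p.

Rank sprint: 1, 5, 4, 7, 2, 3, 6
Rank jump: 4, 7, 6, 3, 1, 5, 2
d = rank(sprint) − rank(jump): -3, -2, -2, 4, 1, -2, 4; Σd² = 54
ρ = 1 − 6Σd² / [n(n²−1)] = 1 − 6×54 / (7×48) = 1 − 324/336 ≈ 0.0357

0.0357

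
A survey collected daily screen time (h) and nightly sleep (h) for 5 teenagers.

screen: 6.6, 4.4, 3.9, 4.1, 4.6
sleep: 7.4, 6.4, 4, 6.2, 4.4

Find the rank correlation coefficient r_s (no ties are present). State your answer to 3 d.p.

0.700

Rank screen: 5, 3, 1, 2, 4
Rank sleep: 5, 4, 1, 3, 2
d = rank(screen) − rank(sleep): 0, -1, 0, -1, 2; Σd² = 6
ρ = 1 − 6Σd² / [n(n²−1)] = 1 − 6×6 / (5×24) = 1 − 36/120 ≈ 0.700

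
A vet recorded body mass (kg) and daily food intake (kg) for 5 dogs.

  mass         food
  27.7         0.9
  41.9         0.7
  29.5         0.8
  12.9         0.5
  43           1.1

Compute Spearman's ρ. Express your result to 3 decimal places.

Rank mass: 2, 4, 3, 1, 5
Rank food: 4, 2, 3, 1, 5
d = rank(mass) − rank(food): -2, 2, 0, 0, 0; Σd² = 8
ρ = 1 − 6Σd² / [n(n²−1)] = 1 − 6×8 / (5×24) = 1 − 48/120 ≈ 0.600

0.600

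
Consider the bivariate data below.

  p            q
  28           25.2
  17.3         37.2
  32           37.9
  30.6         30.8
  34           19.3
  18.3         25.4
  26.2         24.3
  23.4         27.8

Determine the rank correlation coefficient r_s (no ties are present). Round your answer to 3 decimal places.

-0.214

Rank p: 5, 1, 7, 6, 8, 2, 4, 3
Rank q: 3, 7, 8, 6, 1, 4, 2, 5
d = rank(p) − rank(q): 2, -6, -1, 0, 7, -2, 2, -2; Σd² = 102
ρ = 1 − 6Σd² / [n(n²−1)] = 1 − 6×102 / (8×63) = 1 − 612/504 ≈ -0.214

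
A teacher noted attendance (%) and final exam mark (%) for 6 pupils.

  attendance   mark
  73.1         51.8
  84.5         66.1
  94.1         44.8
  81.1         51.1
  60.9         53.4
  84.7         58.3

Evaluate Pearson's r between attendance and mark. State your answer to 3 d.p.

-0.075

n = 6, Σx = 478.4, Σy = 325.5, Σx² = 38798.78, Σy² = 17921.15, Σxy = 25921.99
nΣxy − ΣxΣy = 155531.94 − 155719.2 = -187.26
nΣx² − (Σx)² = 232792.68 − 228866.56 = 3926.12; nΣy² − (Σy)² = 107526.9 − 105950.25 = 1576.65
r = -187.26 / √(3926.12 × 1576.65) = -187.26 / 2487.9946 ≈ -0.075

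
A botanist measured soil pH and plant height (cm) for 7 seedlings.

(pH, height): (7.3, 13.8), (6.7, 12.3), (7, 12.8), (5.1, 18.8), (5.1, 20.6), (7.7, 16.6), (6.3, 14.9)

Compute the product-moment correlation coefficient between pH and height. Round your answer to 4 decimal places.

n = 7, Σx = 45.2, Σy = 109.8, Σx² = 298.18, Σy² = 1780.94, Σxy = 695.38
nΣxy − ΣxΣy = 4867.66 − 4962.96 = -95.3
nΣx² − (Σx)² = 2087.26 − 2043.04 = 44.22; nΣy² − (Σy)² = 12466.58 − 12056.04 = 410.54
r = -95.3 / √(44.22 × 410.54) = -95.3 / 134.7371 ≈ -0.7073

-0.7073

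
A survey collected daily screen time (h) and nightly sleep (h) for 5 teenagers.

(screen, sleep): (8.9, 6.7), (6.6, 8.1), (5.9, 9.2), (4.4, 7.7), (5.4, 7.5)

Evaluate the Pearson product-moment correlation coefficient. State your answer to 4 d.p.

n = 5, Σx = 31.2, Σy = 39.2, Σx² = 206.1, Σy² = 310.68, Σxy = 241.75
nΣxy − ΣxΣy = 1208.75 − 1223.04 = -14.29
nΣx² − (Σx)² = 1030.5 − 973.44 = 57.06; nΣy² − (Σy)² = 1553.4 − 1536.64 = 16.76
r = -14.29 / √(57.06 × 16.76) = -14.29 / 30.9245 ≈ -0.4621

-0.4621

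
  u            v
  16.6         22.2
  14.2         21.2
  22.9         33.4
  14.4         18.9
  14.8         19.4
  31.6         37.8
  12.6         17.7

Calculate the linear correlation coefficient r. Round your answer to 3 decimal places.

n = 7, Σu = 127.1, Σv = 170.6, Σu² = 2585.33, Σv² = 4533.54, Σuv = 3411.2
nΣuv − ΣuΣv = 23878.4 − 21683.26 = 2195.14
nΣu² − (Σu)² = 18097.31 − 16154.41 = 1942.9; nΣv² − (Σv)² = 31734.78 − 29104.36 = 2630.42
r = 2195.14 / √(1942.9 × 2630.42) = 2195.14 / 2260.6731 ≈ 0.971

0.971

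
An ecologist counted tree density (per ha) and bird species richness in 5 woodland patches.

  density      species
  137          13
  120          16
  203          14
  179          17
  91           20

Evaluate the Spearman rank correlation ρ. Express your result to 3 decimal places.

Rank density: 3, 2, 5, 4, 1
Rank species: 1, 3, 2, 4, 5
d = rank(density) − rank(species): 2, -1, 3, 0, -4; Σd² = 30
ρ = 1 − 6Σd² / [n(n²−1)] = 1 − 6×30 / (5×24) = 1 − 180/120 ≈ -0.500

-0.500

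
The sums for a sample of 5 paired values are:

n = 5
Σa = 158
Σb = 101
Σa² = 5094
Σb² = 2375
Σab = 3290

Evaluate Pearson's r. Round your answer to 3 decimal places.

r = (nΣab − ΣaΣb) / √[(nΣa² − (Σa)²)(nΣb² − (Σb)²)]
Numerator: 5×3290 − 158×101 = 492
Denominator: √[(25470 − 24964)(11875 − 10201)] = √[506 × 1674] = 920.3499
r = 492 / 920.3499 ≈ 0.535

0.535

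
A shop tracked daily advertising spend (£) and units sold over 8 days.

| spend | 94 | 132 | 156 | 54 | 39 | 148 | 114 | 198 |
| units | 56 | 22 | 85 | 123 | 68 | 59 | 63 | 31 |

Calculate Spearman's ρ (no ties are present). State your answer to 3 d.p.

Rank spend: 3, 5, 7, 2, 1, 6, 4, 8
Rank units: 3, 1, 7, 8, 6, 4, 5, 2
d = rank(spend) − rank(units): 0, 4, 0, -6, -5, 2, -1, 6; Σd² = 118
ρ = 1 − 6Σd² / [n(n²−1)] = 1 − 6×118 / (8×63) = 1 − 708/504 ≈ -0.405

-0.405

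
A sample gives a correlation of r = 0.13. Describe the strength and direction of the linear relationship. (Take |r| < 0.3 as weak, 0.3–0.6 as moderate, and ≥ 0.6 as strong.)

r = 0.13 > 0 so the relationship is positive.
|r| = 0.13, which falls in the weak range.

weak positive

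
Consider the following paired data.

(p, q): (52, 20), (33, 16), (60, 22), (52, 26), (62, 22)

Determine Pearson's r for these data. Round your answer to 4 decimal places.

0.6800

n = 5, Σp = 259, Σq = 106, Σp² = 13941, Σq² = 2300, Σpq = 5604
nΣpq − ΣpΣq = 28020 − 27454 = 566
nΣp² − (Σp)² = 69705 − 67081 = 2624; nΣq² − (Σq)² = 11500 − 11236 = 264
r = 566 / √(2624 × 264) = 566 / 832.3076 ≈ 0.6800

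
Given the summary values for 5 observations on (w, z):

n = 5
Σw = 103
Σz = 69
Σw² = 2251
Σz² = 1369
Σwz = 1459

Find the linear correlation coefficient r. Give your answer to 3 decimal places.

r = (nΣwz − ΣwΣz) / √[(nΣw² − (Σw)²)(nΣz² − (Σz)²)]
Numerator: 5×1459 − 103×69 = 188
Denominator: √[(11255 − 10609)(6845 − 4761)] = √[646 × 2084] = 1160.2862
r = 188 / 1160.2862 ≈ 0.162

0.162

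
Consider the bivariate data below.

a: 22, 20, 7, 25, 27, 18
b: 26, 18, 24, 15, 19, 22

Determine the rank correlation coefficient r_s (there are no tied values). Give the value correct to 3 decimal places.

-0.429

Rank a: 4, 3, 1, 5, 6, 2
Rank b: 6, 2, 5, 1, 3, 4
d = rank(a) − rank(b): -2, 1, -4, 4, 3, -2; Σd² = 50
ρ = 1 − 6Σd² / [n(n²−1)] = 1 − 6×50 / (6×35) = 1 − 300/210 ≈ -0.429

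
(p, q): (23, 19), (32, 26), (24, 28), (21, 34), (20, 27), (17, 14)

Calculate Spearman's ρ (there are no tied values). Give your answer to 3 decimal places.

Rank p: 4, 6, 5, 3, 2, 1
Rank q: 2, 3, 5, 6, 4, 1
d = rank(p) − rank(q): 2, 3, 0, -3, -2, 0; Σd² = 26
ρ = 1 − 6Σd² / [n(n²−1)] = 1 − 6×26 / (6×35) = 1 − 156/210 ≈ 0.257

0.257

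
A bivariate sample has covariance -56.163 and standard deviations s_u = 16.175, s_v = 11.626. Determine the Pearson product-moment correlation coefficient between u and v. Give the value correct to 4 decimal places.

r = Cov(u,v) / (s_u · s_v) = -56.163 / (16.175 × 11.626)
  = -56.163 / 188.0505 ≈ -0.2987

-0.2987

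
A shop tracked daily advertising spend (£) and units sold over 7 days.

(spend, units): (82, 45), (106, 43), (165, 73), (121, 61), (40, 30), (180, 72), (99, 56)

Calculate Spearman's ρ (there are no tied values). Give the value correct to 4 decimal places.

Rank spend: 2, 4, 6, 5, 1, 7, 3
Rank units: 3, 2, 7, 5, 1, 6, 4
d = rank(spend) − rank(units): -1, 2, -1, 0, 0, 1, -1; Σd² = 8
ρ = 1 − 6Σd² / [n(n²−1)] = 1 − 6×8 / (7×48) = 1 − 48/336 ≈ 0.8571

0.8571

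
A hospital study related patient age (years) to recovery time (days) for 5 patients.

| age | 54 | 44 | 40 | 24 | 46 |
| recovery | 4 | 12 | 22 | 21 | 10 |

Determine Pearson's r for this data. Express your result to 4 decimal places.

n = 5, Σx = 208, Σy = 69, Σx² = 9144, Σy² = 1185, Σxy = 2588
nΣxy − ΣxΣy = 12940 − 14352 = -1412
nΣx² − (Σx)² = 45720 − 43264 = 2456; nΣy² − (Σy)² = 5925 − 4761 = 1164
r = -1412 / √(2456 × 1164) = -1412 / 1690.7939 ≈ -0.8351

-0.8351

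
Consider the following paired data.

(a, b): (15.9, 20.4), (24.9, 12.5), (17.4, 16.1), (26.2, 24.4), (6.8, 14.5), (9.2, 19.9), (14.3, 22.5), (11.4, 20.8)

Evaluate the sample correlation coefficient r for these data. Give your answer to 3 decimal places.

n = 8, Σa = 126.1, Σb = 151.1, Σa² = 2327.35, Σb² = 2972.13, Σab = 2395.58
nΣab − ΣaΣb = 19164.64 − 19053.71 = 110.93
nΣa² − (Σa)² = 18618.8 − 15901.21 = 2717.59; nΣb² − (Σb)² = 23777.04 − 22831.21 = 945.83
r = 110.93 / √(2717.59 × 945.83) = 110.93 / 1603.2399 ≈ 0.069

0.069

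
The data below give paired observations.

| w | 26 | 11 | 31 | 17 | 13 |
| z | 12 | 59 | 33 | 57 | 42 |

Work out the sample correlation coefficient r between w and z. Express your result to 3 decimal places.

-0.725

n = 5, Σw = 98, Σz = 203, Σw² = 2216, Σz² = 9727, Σwz = 3499
nΣwz − ΣwΣz = 17495 − 19894 = -2399
nΣw² − (Σw)² = 11080 − 9604 = 1476; nΣz² − (Σz)² = 48635 − 41209 = 7426
r = -2399 / √(1476 × 7426) = -2399 / 3310.7063 ≈ -0.725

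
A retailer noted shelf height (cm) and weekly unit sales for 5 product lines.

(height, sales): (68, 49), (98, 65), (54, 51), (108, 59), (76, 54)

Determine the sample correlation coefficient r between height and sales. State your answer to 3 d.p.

0.824

n = 5, Σx = 404, Σy = 278, Σx² = 34584, Σy² = 15624, Σxy = 22932
nΣxy − ΣxΣy = 114660 − 112312 = 2348
nΣx² − (Σx)² = 172920 − 163216 = 9704; nΣy² − (Σy)² = 78120 − 77284 = 836
r = 2348 / √(9704 × 836) = 2348 / 2848.2528 ≈ 0.824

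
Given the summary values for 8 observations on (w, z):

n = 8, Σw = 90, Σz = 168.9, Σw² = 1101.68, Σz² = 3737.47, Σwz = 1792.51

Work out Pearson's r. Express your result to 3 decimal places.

r = (nΣwz − ΣwΣz) / √[(nΣw² − (Σw)²)(nΣz² − (Σz)²)]
Numerator: 8×1792.51 − 90×168.9 = -860.92
Denominator: √[(8813.44 − 8100)(29899.76 − 28527.21)] = √[713.44 × 1372.55] = 989.5616
r = -860.92 / 989.5616 ≈ -0.870

-0.870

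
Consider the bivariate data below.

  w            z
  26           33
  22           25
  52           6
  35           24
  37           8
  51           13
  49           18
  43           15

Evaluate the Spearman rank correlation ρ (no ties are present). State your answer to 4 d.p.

Rank w: 2, 1, 8, 3, 4, 7, 6, 5
Rank z: 8, 7, 1, 6, 2, 3, 5, 4
d = rank(w) − rank(z): -6, -6, 7, -3, 2, 4, 1, 1; Σd² = 152
ρ = 1 − 6Σd² / [n(n²−1)] = 1 − 6×152 / (8×63) = 1 − 912/504 ≈ -0.8095

-0.8095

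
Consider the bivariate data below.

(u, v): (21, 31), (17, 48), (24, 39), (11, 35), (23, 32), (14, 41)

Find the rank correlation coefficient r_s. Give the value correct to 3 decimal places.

Rank u: 4, 3, 6, 1, 5, 2
Rank v: 1, 6, 4, 3, 2, 5
d = rank(u) − rank(v): 3, -3, 2, -2, 3, -3; Σd² = 44
ρ = 1 − 6Σd² / [n(n²−1)] = 1 − 6×44 / (6×35) = 1 − 264/210 ≈ -0.257

-0.257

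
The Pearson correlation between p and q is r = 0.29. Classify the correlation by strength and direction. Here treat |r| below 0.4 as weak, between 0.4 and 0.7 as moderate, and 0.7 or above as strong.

r = 0.29 > 0 so the relationship is positive.
|r| = 0.29, which falls in the weak range.

weak positive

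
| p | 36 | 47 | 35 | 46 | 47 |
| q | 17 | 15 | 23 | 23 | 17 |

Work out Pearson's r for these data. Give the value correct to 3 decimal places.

-0.326

n = 5, Σp = 211, Σq = 95, Σp² = 9055, Σq² = 1861, Σpq = 3979
nΣpq − ΣpΣq = 19895 − 20045 = -150
nΣp² − (Σp)² = 45275 − 44521 = 754; nΣq² − (Σq)² = 9305 − 9025 = 280
r = -150 / √(754 × 280) = -150 / 459.4780 ≈ -0.326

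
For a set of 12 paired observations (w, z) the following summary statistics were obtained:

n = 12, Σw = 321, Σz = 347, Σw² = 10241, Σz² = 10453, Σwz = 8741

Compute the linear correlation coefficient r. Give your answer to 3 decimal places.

-0.650

r = (nΣwz − ΣwΣz) / √[(nΣw² − (Σw)²)(nΣz² − (Σz)²)]
Numerator: 12×8741 − 321×347 = -6495
Denominator: √[(122892 − 103041)(125436 − 120409)] = √[19851 × 5027] = 9989.5434
r = -6495 / 9989.5434 ≈ -0.650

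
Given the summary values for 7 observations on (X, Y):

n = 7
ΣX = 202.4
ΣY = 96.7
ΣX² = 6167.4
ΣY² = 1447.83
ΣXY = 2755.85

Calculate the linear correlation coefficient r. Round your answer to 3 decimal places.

-0.214

r = (nΣXY − ΣXΣY) / √[(nΣX² − (ΣX)²)(nΣY² − (ΣY)²)]
Numerator: 7×2755.85 − 202.4×96.7 = -281.13
Denominator: √[(43171.8 − 40965.76)(10134.81 − 9350.89)] = √[2206.04 × 783.92] = 1315.0509
r = -281.13 / 1315.0509 ≈ -0.214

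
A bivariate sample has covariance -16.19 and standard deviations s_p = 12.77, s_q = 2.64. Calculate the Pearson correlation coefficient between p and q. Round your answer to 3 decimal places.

r = Cov(p,q) / (s_p · s_q) = -16.19 / (12.77 × 2.64)
  = -16.19 / 33.7128 ≈ -0.480

-0.480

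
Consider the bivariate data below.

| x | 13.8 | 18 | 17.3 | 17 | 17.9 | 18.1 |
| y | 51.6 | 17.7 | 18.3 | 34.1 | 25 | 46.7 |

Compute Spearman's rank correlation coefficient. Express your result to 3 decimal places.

Rank x: 1, 5, 3, 2, 4, 6
Rank y: 6, 1, 2, 4, 3, 5
d = rank(x) − rank(y): -5, 4, 1, -2, 1, 1; Σd² = 48
ρ = 1 − 6Σd² / [n(n²−1)] = 1 − 6×48 / (6×35) = 1 − 288/210 ≈ -0.371

-0.371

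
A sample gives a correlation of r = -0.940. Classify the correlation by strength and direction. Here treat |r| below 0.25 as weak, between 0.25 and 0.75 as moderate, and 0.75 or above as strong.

strong negative

r = -0.940 < 0 so the relationship is negative.
|r| = 0.940, which falls in the strong range.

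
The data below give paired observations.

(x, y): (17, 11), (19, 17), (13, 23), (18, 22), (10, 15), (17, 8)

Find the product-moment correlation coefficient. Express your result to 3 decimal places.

n = 6, Σx = 94, Σy = 96, Σx² = 1532, Σy² = 1712, Σxy = 1491
nΣxy − ΣxΣy = 8946 − 9024 = -78
nΣx² − (Σx)² = 9192 − 8836 = 356; nΣy² − (Σy)² = 10272 − 9216 = 1056
r = -78 / √(356 × 1056) = -78 / 613.1362 ≈ -0.127

-0.127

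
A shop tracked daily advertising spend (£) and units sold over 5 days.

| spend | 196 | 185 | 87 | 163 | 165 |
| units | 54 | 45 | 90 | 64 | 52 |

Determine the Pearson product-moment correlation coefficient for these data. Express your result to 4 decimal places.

n = 5, Σx = 796, Σy = 305, Σx² = 134004, Σy² = 19841, Σxy = 45751
nΣxy − ΣxΣy = 228755 − 242780 = -14025
nΣx² − (Σx)² = 670020 − 633616 = 36404; nΣy² − (Σy)² = 99205 − 93025 = 6180
r = -14025 / √(36404 × 6180) = -14025 / 14999.2240 ≈ -0.9350

-0.9350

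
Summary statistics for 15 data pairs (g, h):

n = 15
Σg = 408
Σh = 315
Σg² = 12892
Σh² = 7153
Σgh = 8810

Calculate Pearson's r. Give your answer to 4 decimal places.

r = (nΣgh − ΣgΣh) / √[(nΣg² − (Σg)²)(nΣh² − (Σh)²)]
Numerator: 15×8810 − 408×315 = 3630
Denominator: √[(193380 − 166464)(107295 − 99225)] = √[26916 × 8070] = 14738.1179
r = 3630 / 14738.1179 ≈ 0.2463

0.2463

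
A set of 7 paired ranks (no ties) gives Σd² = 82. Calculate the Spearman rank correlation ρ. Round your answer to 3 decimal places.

ρ = 1 − 6Σd² / [n(n²−1)] = 1 − 6×82 / (7×48)
  = 1 − 492/336 = 1 − 1.4643 ≈ -0.464

-0.464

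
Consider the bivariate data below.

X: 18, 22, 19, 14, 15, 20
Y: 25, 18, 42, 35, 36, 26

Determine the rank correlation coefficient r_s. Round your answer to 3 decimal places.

-0.486

Rank X: 3, 6, 4, 1, 2, 5
Rank Y: 2, 1, 6, 4, 5, 3
d = rank(X) − rank(Y): 1, 5, -2, -3, -3, 2; Σd² = 52
ρ = 1 − 6Σd² / [n(n²−1)] = 1 − 6×52 / (6×35) = 1 − 312/210 ≈ -0.486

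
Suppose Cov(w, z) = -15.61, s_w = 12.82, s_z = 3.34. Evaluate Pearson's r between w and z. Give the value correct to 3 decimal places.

r = Cov(w,z) / (s_w · s_z) = -15.61 / (12.82 × 3.34)
  = -15.61 / 42.8188 ≈ -0.365

-0.365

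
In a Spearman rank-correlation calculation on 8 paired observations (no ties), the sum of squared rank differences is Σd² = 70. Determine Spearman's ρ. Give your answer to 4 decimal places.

0.1667

ρ = 1 − 6Σd² / [n(n²−1)] = 1 − 6×70 / (8×63)
  = 1 − 420/504 = 1 − 0.83333 ≈ 0.1667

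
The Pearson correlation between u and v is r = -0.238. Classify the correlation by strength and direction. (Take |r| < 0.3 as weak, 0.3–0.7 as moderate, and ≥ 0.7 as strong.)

weak negative

r = -0.238 < 0 so the relationship is negative.
|r| = 0.238, which falls in the weak range.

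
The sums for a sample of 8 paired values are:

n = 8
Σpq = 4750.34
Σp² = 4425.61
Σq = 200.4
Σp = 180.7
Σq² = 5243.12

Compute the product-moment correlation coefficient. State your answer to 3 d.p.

r = (nΣpq − ΣpΣq) / √[(nΣp² − (Σp)²)(nΣq² − (Σq)²)]
Numerator: 8×4750.34 − 180.7×200.4 = 1790.44
Denominator: √[(35404.88 − 32652.49)(41944.96 − 40160.16)] = √[2752.39 × 1784.8] = 2216.4083
r = 1790.44 / 2216.4083 ≈ 0.808

0.808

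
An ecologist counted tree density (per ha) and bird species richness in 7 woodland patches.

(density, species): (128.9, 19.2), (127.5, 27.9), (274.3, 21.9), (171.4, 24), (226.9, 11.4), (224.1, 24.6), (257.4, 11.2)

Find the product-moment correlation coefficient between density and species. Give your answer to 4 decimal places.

-0.4790

n = 7, Σx = 1410.5, Σy = 140.2, Σx² = 305449.09, Σy² = 3063.22, Σxy = 27135.3
nΣxy − ΣxΣy = 189947.1 − 197752.1 = -7805
nΣx² − (Σx)² = 2138143.63 − 1989510.25 = 148633.38; nΣy² − (Σy)² = 21442.54 − 19656.04 = 1786.5
r = -7805 / √(148633.38 × 1786.5) = -7805 / 16295.1997 ≈ -0.4790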